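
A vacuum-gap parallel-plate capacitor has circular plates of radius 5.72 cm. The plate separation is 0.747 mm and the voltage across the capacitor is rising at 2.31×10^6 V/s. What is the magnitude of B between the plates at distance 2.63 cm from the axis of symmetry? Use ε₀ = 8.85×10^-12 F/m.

I_d = C dV/dt with C = ε₀πR²/d = 1.218×10^-10 F, so I_d = (1.218×10^-10)(2.31×10^6) = 2.814×10^-4 A.
∮B·dl = μ₀ I_d,enc with I_d,enc = I_d r²/R² = 5.949×10^-5 A; so B = μ₀ I_d,enc/(2πr) = 4.52×10^-10 T.

4.52×10^-10 T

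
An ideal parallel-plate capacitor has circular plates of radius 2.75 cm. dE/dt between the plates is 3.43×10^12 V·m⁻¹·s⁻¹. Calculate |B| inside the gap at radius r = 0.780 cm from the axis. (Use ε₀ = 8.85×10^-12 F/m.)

1.49×10^-7 T

Total displacement current: I_d = ε₀(πR²)(dE/dt) = (8.85×10^-12)(2.376×10^-3)(3.43×10^12) = 0.07212 A.
∮B·dl = μ₀ I_d,enc with I_d,enc = I_d r²/R² = 5.802×10^-3 A; so B = μ₀ I_d,enc/(2πr) = 1.49×10^-7 T.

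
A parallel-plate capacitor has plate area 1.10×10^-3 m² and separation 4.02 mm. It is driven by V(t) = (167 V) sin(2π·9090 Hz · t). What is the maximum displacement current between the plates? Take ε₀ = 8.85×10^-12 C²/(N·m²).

2.31×10^-5 A

(dE/dt)_max = V₀ω/d = 2.372×10^9 V/(m·s); ω = 2πf = 5.711×10^4 rad/s.
I_d,max = ε₀ A (dE/dt)_max = (8.85×10^-12)(1.10×10^-3)(2.372×10^9) = 2.31×10^-5 A.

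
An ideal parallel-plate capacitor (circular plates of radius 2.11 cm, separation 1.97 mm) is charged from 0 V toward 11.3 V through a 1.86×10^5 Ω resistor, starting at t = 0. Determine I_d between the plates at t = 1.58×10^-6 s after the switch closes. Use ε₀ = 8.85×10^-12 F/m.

1.57×10^-5 A

C = ε₀A/d = (8.85×10^-12)(1.399×10^-3)/(1.97×10^-3) = 6.285×10^-12 F, so τ = RC = 1.169×10^-6 s.
The conduction current is I(t) = (V₀/R) e^(−t/τ), and the displacement current between the plates equals it.
t/τ = 1.352; I_d = (11.3/1.86×10^5) · e^(−1.352) = (6.075×10^-5)(0.2587) = 1.57×10^-5 A.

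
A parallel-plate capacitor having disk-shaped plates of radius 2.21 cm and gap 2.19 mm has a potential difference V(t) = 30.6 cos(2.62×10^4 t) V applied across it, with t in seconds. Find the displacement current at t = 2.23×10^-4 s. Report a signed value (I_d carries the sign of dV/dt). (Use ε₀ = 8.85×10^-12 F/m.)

2.12×10^-6 A

dV/dt = (30.6)(2.62×10^4)·−sin(5.8426) = 3.419×10^5 V/s.
I_d = C dV/dt with C = ε₀A/d = (8.85×10^-12)(1.534×10^-3)/(2.19×10^-3) = 6.199×10^-12 F, so I_d = (6.199×10^-12)(3.419×10^5) = 2.12×10^-6 A.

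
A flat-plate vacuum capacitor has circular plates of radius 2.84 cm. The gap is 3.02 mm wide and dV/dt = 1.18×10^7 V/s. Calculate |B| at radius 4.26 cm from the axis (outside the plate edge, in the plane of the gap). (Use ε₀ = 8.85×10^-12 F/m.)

I_d = C dV/dt with C = ε₀πR²/d = 7.426×10^-12 F, so I_d = (7.426×10^-12)(1.18×10^7) = 8.763×10^-5 A.
For r ≥ R the full I_d is enclosed: B = μ₀ I_d/(2πr) = (4π×10^-7)(8.763×10^-5)/(2π·0.0426) = 4.11×10^-10 T.

4.11×10^-10 T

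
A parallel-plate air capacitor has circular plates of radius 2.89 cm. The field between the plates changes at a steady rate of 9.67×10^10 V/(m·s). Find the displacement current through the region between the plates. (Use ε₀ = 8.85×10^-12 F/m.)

2.25×10^-3 A

With a uniform field, Φ_E = EA, so I_d = ε₀ A dE/dt = 2.25×10^-3 A.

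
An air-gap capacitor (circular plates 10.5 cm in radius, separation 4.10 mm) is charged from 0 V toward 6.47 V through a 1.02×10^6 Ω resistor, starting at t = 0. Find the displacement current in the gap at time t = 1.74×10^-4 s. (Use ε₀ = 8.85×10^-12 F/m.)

C = ε₀A/d = (8.85×10^-12)(0.03464)/(4.10×10^-3) = 7.477×10^-11 F and τ = RC = 7.627×10^-5 s. I_d in the gap equals the RC charging current.
I_d(t) = (V₀/R) e^(−t/τ) = 6.343×10^-6 · e^(−2.281) = 6.48×10^-7 A.

6.48×10^-7 A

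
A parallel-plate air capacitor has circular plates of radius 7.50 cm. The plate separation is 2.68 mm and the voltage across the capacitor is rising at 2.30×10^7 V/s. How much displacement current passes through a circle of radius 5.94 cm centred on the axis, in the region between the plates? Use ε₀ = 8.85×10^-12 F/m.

8.42×10^-4 A

I_d = C dV/dt with C = ε₀πR²/d = 5.835×10^-11 F, so I_d = (5.835×10^-11)(2.30×10^7) = 1.342×10^-3 A.
Through an area πr² the displacement current is I_d·(πr²/πR²) = I_d (r/R)² = 8.42×10^-4 A.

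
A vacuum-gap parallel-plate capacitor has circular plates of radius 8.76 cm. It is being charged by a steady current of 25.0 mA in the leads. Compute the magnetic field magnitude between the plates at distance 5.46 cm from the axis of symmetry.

Between the plates the displacement current equals the wire current: I_d = 25.0 mA = 0.0250 A.
∮B·dl = μ₀ I_d,enc with I_d,enc = I_d r²/R² = 9.712×10^-3 A; so B = μ₀ I_d,enc/(2πr) = 3.56×10^-8 T.

3.56×10^-8 T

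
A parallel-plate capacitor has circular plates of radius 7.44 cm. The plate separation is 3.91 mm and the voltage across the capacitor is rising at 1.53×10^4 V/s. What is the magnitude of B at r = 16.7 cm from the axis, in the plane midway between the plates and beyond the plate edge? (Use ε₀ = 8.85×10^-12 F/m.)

I_d = C dV/dt with C = ε₀πR²/d = 3.936×10^-11 F, so I_d = (3.936×10^-11)(1.53×10^4) = 6.022×10^-7 A.
With r > R the enclosed displacement current is the full I_d; B = μ₀ I_d / (2πr) = 7.21×10^-13 T.

7.21×10^-13 T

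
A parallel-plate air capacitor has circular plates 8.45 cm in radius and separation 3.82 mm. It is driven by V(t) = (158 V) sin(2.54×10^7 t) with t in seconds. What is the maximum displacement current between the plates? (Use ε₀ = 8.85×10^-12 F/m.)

(dE/dt)_max = V₀ω/d = 1.051×10^12 V/(m·s); ω = 2.54×10^7 rad/s.
I_d,max = ε₀ A (dE/dt)_max = (8.85×10^-12)(0.02243)(1.051×10^12) = 0.209 A.

0.209 A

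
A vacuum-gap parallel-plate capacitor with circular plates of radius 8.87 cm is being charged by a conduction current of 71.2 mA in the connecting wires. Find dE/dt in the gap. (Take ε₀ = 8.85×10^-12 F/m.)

Charge continuity gives I_d = I = 0.0712 A between the plates.
Since I_d = ε₀ A dE/dt, dE/dt = I_d/(ε₀A) = (0.0712)/((8.85×10^-12)(0.02472)) = 3.25×10^11 V/(m·s).

3.25×10^11 V/(m·s)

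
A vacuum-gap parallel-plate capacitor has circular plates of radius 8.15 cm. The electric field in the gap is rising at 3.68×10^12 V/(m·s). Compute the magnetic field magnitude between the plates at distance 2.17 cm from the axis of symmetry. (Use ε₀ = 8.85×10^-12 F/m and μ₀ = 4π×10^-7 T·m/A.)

I_d = ε₀ dΦ_E/dt = ε₀ πR² (dE/dt) = (8.85×10^-12)(0.02087)(3.68×10^12) = 0.6797 A through the full plate area.
For r < R the Ampère–Maxwell law gives B(2πr) = μ₀ I_d (r²/R²), so B = μ₀ I_d r/(2πR²) = (4π×10^-7)(0.6797)(0.0217)/(2π·0.0815²) = 4.44×10^-7 T.

4.44×10^-7 T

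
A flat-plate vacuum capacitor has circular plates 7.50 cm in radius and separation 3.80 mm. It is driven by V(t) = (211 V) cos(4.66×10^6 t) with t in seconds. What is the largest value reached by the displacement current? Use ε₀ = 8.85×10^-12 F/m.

0.0405 A

(dE/dt)_max = V₀ω/d = 2.588×10^11 V/(m·s); ω = 4.66×10^6 rad/s.
I_d,max = ε₀ A (dE/dt)_max = (8.85×10^-12)(0.01767)(2.588×10^11) = 0.0405 A.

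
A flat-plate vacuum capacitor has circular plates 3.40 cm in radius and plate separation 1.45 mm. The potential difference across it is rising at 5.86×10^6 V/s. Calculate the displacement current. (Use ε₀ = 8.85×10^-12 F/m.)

E = V/d so dE/dt = (dV/dt)/d = 4.041×10^9 V/(m·s), and I_d = ε₀ A dE/dt = (8.85×10^-12)(3.632×10^-3)(4.041×10^9) = 1.30×10^-4 A.

1.30×10^-4 A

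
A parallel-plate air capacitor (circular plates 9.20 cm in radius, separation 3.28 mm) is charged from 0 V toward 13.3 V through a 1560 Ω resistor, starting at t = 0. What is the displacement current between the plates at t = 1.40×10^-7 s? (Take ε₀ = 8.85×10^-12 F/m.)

2.44×10^-3 A

C = ε₀A/d = (8.85×10^-12)(0.02659)/(3.28×10^-3) = 7.174×10^-11 F and τ = RC = 1.119×10^-7 s. I_d in the gap equals the RC charging current.
I_d(t) = (V₀/R) e^(−t/τ) = 8.526×10^-3 · e^(−1.251) = 2.44×10^-3 A.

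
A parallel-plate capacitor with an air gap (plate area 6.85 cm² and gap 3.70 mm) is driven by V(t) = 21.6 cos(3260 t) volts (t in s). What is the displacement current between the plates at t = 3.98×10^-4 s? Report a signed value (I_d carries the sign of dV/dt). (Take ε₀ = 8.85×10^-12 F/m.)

dE/dt = (V₀ω/d)·−sin(ωt) with ωt = 1.29748 rad: (21.6)(3260)(-0.9629)/(3.70×10^-3) = -1.833×10^7 V/(m·s).
I_d = ε₀ A dE/dt = (8.85×10^-12)(6.85×10^-4)(-1.833×10^7) = -1.11×10^-7 A.

-1.11×10^-7 A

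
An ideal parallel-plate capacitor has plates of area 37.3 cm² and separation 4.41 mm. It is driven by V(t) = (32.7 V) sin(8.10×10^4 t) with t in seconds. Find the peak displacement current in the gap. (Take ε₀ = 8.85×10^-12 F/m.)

C = ε₀A/d = (8.85×10^-12)(3.73×10^-3)/(4.41×10^-3) = 7.485×10^-12 F; ω = 8.10×10^4 rad/s.
I_d = C dV/dt, so |I_d|_max = C V₀ ω = (7.485×10^-12)(32.7)(8.10×10^4) = 1.98×10^-5 A.

1.98×10^-5 A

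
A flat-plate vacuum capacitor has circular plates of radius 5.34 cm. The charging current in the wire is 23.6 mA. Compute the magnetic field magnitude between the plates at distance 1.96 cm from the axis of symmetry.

3.24×10^-8 T

No conduction current crosses the gap, so I_d there equals the 0.0236 A in the leads.
∮B·dl = μ₀ I_d,enc with I_d,enc = I_d r²/R² = 3.179×10^-3 A; so B = μ₀ I_d,enc/(2πr) = 3.24×10^-8 T.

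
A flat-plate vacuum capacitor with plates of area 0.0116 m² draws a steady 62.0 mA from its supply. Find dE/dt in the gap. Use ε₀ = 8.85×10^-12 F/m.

Charge continuity gives I_d = I = 0.0620 A between the plates.
Then dE/dt = I_d/(ε₀A) = 6.04×10^11 V/(m·s).

6.04×10^11 V/(m·s)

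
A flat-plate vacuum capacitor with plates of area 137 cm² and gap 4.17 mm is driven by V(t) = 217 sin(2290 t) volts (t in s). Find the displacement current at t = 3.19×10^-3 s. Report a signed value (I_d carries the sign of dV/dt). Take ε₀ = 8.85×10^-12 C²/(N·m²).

7.54×10^-6 A

C = ε₀A/d = (8.85×10^-12)(0.0137)/(4.17×10^-3) = 2.908×10^-11 F. dV/dt = V₀ω·cos(ωt); at ωt = 7.3051 rad this factor is 0.5217.
I_d = C dV/dt = (2.908×10^-11)(217)(2290)(0.5217) = 7.54×10^-6 A.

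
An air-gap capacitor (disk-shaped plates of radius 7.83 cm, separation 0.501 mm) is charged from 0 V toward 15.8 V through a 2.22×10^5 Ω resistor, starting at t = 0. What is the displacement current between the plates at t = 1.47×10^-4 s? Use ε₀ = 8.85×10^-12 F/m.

C = ε₀A/d = (8.85×10^-12)(0.01926)/(5.01×10^-4) = 3.402×10^-10 F, so τ = RC = 7.552×10^-5 s.
The conduction current is I(t) = (V₀/R) e^(−t/τ), and the displacement current between the plates equals it.
t/τ = 1.947; I_d = (15.8/2.22×10^5) · e^(−1.947) = (7.117×10^-5)(0.1427) = 1.02×10^-5 A.

1.02×10^-5 A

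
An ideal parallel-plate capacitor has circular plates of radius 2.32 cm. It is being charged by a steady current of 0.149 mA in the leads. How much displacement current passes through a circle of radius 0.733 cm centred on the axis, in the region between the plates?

1.49×10^-5 A

By continuity the displacement current in the gap matches the conduction current: I_d = 1.49×10^-4 A.
Through an area πr² the displacement current is I_d·(πr²/πR²) = I_d (r/R)² = 1.49×10^-5 A.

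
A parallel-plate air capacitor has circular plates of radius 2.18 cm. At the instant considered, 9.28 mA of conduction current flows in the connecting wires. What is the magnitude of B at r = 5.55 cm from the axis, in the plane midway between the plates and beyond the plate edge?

No conduction current crosses the gap, so I_d there equals the 9.28×10^-3 A in the leads.
With r > R the enclosed displacement current is the full I_d; B = μ₀ I_d / (2πr) = 3.34×10^-8 T.

3.34×10^-8 T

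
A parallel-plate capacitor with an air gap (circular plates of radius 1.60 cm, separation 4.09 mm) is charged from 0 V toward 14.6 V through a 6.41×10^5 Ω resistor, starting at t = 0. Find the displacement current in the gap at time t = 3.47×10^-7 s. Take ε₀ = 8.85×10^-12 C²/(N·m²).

1.67×10^-5 A

With C = ε₀A/d = (8.85×10^-12)(8.042×10^-4)/(4.09×10^-3) = 1.740×10^-12 F, the time constant is τ = RC = 1.115×10^-6 s, so t/τ = 0.3112 and e^(−t/τ) = 0.7326.
I_d = I_cond = (V₀/R) e^(−t/τ) = (2.278×10^-5)(0.7326) = 1.67×10^-5 A.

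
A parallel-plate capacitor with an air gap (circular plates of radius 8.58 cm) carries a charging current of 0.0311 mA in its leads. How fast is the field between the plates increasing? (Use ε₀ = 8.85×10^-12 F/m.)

The displacement current between the plates equals the conduction current, I_d = 0.0311 mA.
Inverting I_d = ε₀ A dE/dt gives dE/dt = 3.11×10^-5 / (8.85×10^-12 · 0.02313) = 1.52×10^8 V/(m·s).

1.52×10^8 V/(m·s)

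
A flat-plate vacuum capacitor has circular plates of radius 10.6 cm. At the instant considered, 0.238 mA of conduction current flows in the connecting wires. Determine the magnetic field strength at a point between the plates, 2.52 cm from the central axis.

Between the plates the displacement current equals the wire current: I_d = 0.238 mA = 2.38×10^-4 A.
An Ampèrian loop of radius r encloses a fraction (r/R)² of I_d. Then B·2πr = μ₀ I_d (r/R)², giving B = μ₀ I_d r/(2πR²) = 1.07×10^-10 T.

1.07×10^-10 T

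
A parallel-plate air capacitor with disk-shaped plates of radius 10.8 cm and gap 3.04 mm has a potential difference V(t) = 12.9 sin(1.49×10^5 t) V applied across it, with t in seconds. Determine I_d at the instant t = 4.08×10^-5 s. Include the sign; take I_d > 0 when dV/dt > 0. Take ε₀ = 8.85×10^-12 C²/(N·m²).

dV/dt = (12.9)(1.49×10^5)·cos(6.0792) = 1.882×10^6 V/s.
I_d = C dV/dt with C = ε₀A/d = (8.85×10^-12)(0.03664)/(3.04×10^-3) = 1.067×10^-10 F, so I_d = (1.067×10^-10)(1.882×10^6) = 2.01×10^-4 A.

2.01×10^-4 A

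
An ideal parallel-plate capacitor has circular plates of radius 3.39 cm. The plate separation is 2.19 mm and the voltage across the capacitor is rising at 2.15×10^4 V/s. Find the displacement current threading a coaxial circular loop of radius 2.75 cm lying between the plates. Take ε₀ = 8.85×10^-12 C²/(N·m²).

2.06×10^-7 A

I_d = C dV/dt with C = ε₀πR²/d = 1.459×10^-11 F, so I_d = (1.459×10^-11)(2.15×10^4) = 3.137×10^-7 A.
Through an area πr² the displacement current is I_d·(πr²/πR²) = I_d (r/R)² = 2.06×10^-7 A.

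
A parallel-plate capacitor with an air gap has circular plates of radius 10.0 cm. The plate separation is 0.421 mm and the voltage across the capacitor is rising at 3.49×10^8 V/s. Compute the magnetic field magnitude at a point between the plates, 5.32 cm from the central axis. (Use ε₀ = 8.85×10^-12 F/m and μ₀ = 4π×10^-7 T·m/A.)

2.45×10^-7 T

dE/dt = (dV/dt)/d = 8.290×10^11 V/(m·s); I_d = ε₀(πR²)(dE/dt) = (8.85×10^-12)(0.03142)(8.290×10^11) = 0.2305 A.
∮B·dl = μ₀ I_d,enc with I_d,enc = I_d r²/R² = 0.06524 A; so B = μ₀ I_d,enc/(2πr) = 2.45×10^-7 T.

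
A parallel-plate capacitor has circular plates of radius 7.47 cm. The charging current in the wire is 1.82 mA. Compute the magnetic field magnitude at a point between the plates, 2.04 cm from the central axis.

By continuity the displacement current in the gap matches the conduction current: I_d = 1.82×10^-3 A.
For r < R the Ampère–Maxwell law gives B(2πr) = μ₀ I_d (r²/R²), so B = μ₀ I_d r/(2πR²) = (4π×10^-7)(1.82×10^-3)(0.0204)/(2π·0.0747²) = 1.33×10^-9 T.

1.33×10^-9 T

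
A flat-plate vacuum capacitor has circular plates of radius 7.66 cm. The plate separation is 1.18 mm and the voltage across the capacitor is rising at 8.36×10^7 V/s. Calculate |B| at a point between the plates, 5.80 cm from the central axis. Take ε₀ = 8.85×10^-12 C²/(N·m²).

2.28×10^-8 T

I_d = C dV/dt with C = ε₀πR²/d = 1.382×10^-10 F, so I_d = (1.382×10^-10)(8.36×10^7) = 0.01155 A.
∮B·dl = μ₀ I_d,enc with I_d,enc = I_d r²/R² = 6.622×10^-3 A; so B = μ₀ I_d,enc/(2πr) = 2.28×10^-8 T.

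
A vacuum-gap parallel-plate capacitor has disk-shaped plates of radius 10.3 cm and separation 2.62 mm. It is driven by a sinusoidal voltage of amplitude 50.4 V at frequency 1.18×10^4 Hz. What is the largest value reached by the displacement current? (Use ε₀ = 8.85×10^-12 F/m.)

(dE/dt)_max = V₀ω/d = 1.426×10^9 V/(m·s); ω = 2πf = 7.414×10^4 rad/s.
I_d,max = ε₀ A (dE/dt)_max = (8.85×10^-12)(0.03333)(1.426×10^9) = 4.21×10^-4 A.

4.21×10^-4 A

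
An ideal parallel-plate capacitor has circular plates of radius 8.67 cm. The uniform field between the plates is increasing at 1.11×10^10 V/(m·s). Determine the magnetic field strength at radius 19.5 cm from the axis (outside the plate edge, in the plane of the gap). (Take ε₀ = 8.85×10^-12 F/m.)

Through the whole plate area (πR² = 0.02362 m²), I_d = ε₀ πR² dE/dt = 2.320×10^-3 A.
Outside the plates the loop encloses all of I_d, so B·2πr = μ₀ I_d and B = 2.38×10^-9 T.

2.38×10^-9 T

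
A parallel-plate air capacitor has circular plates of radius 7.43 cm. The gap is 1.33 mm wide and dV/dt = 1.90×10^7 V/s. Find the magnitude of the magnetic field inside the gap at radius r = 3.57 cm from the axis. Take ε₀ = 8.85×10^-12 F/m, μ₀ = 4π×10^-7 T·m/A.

With E = V/d, dE/dt = 1.429×10^10 V/(m·s) and πR² = 0.01734 m², giving I_d = ε₀ πR² dE/dt = 2.193×10^-3 A.
∮B·dl = μ₀ I_d,enc with I_d,enc = I_d r²/R² = 5.063×10^-4 A; so B = μ₀ I_d,enc/(2πr) = 2.84×10^-9 T.

2.84×10^-9 T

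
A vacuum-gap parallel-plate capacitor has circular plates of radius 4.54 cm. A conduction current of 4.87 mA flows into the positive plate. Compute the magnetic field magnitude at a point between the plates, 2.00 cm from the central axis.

Between the plates the displacement current equals the wire current: I_d = 4.87 mA = 4.87×10^-3 A.
∮B·dl = μ₀ I_d,enc with I_d,enc = I_d r²/R² = 9.451×10^-4 A; so B = μ₀ I_d,enc/(2πr) = 9.45×10^-9 T.

9.45×10^-9 T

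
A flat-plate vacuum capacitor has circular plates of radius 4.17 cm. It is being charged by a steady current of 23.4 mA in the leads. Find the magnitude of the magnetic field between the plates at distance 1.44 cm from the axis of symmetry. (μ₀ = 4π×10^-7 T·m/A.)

No conduction current crosses the gap, so I_d there equals the 0.0234 A in the leads.
An Ampèrian loop of radius r encloses a fraction (r/R)² of I_d. Then B·2πr = μ₀ I_d (r/R)², giving B = μ₀ I_d r/(2πR²) = 3.88×10^-8 T.

3.88×10^-8 T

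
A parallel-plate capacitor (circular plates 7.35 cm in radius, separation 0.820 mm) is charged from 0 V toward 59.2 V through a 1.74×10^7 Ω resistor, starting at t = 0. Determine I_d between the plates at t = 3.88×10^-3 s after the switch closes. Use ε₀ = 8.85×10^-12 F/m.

1.01×10^-6 A

C = ε₀A/d = (8.85×10^-12)(0.01697)/(8.20×10^-4) = 1.832×10^-10 F, so τ = RC = 3.188×10^-3 s.
The conduction current is I(t) = (V₀/R) e^(−t/τ), and the displacement current between the plates equals it.
t/τ = 1.217; I_d = (59.2/1.74×10^7) · e^(−1.217) = (3.402×10^-6)(0.2961) = 1.01×10^-6 A.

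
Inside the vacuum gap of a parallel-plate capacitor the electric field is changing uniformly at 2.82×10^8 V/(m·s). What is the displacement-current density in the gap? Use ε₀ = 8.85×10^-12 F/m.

2.50×10^-3 A/m²

J_d = ε₀ ∂E/∂t, so J_d = 2.50×10^-3 A/m².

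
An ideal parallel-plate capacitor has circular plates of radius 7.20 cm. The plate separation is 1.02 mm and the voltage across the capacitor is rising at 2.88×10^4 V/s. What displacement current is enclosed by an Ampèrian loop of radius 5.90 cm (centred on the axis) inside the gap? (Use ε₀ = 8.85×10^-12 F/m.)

I_d = C dV/dt with C = ε₀πR²/d = 1.413×10^-10 F, so I_d = (1.413×10^-10)(2.88×10^4) = 4.069×10^-6 A.
Since J_d is uniform, the enclosed fraction is (r/R)² = 0.6715, giving I_d,enc = 2.73×10^-6 A.

2.73×10^-6 A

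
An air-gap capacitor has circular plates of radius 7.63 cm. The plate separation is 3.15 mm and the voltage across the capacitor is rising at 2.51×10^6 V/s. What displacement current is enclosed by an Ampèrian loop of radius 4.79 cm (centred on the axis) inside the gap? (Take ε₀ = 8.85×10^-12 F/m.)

dE/dt = (dV/dt)/d = 7.968×10^8 V/(m·s); I_d = ε₀(πR²)(dE/dt) = (8.85×10^-12)(0.01829)(7.968×10^8) = 1.290×10^-4 A.
The field is uniform, so I_d,enc = I_d (r/R)² = (1.290×10^-4)(4.79/7.63)² = 5.08×10^-5 A.

5.08×10^-5 A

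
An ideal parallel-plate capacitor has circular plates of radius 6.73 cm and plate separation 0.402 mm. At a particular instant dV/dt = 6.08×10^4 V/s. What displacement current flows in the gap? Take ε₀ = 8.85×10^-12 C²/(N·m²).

E = V/d so dE/dt = (dV/dt)/d = 1.512×10^8 V/(m·s), and I_d = ε₀ A dE/dt = (8.85×10^-12)(0.01423)(1.512×10^8) = 1.90×10^-5 A.

1.90×10^-5 A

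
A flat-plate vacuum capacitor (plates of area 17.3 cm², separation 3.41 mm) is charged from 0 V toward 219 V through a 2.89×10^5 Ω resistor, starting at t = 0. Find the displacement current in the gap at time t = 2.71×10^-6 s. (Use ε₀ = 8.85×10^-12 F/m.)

C = ε₀A/d = (8.85×10^-12)(1.73×10^-3)/(3.41×10^-3) = 4.490×10^-12 F and τ = RC = 1.298×10^-6 s. I_d in the gap equals the RC charging current.
I_d(t) = (V₀/R) e^(−t/τ) = 7.578×10^-4 · e^(−2.088) = 9.39×10^-5 A.

9.39×10^-5 A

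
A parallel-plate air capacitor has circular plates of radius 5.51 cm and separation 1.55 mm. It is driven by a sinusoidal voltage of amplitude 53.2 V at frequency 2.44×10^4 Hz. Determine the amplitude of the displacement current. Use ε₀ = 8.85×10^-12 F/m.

The displacement current equals the conduction current C dV/dt, which peaks at C V₀ ω.
With C = ε₀A/d = (8.85×10^-12)(9.538×10^-3)/(1.55×10^-3) = 5.446×10^-11 F and ω = 2πf = 1.533×10^5 rad/s, I_d,max = (5.446×10^-11)(53.2)(1.533×10^5) = 4.44×10^-4 A.

4.44×10^-4 A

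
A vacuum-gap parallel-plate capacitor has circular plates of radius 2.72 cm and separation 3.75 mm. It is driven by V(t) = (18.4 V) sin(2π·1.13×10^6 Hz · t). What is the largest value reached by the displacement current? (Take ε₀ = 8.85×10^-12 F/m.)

(dE/dt)_max = V₀ω/d = 3.484×10^10 V/(m·s); ω = 2πf = 7.100×10^6 rad/s.
I_d,max = ε₀ A (dE/dt)_max = (8.85×10^-12)(2.324×10^-3)(3.484×10^10) = 7.17×10^-4 A.

7.17×10^-4 A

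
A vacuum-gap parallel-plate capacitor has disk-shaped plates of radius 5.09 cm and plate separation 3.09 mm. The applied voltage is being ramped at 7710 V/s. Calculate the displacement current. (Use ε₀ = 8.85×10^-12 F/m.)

1.80×10^-7 A

The displacement current equals the charging current C dV/dt. With C = ε₀A/d = (8.85×10^-12)(8.139×10^-3)/(3.09×10^-3) = 2.331×10^-11 F, I_d = (2.331×10^-11)(7710) = 1.80×10^-7 A.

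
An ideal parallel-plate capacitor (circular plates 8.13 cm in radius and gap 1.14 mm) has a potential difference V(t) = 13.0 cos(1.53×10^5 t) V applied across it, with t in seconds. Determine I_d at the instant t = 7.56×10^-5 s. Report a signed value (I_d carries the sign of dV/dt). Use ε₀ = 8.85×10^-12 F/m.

2.70×10^-4 A

dV/dt = (13.0)(1.53×10^5)·−sin(11.5668) = 1.673×10^6 V/s.
I_d = C dV/dt with C = ε₀A/d = (8.85×10^-12)(0.02076)/(1.14×10^-3) = 1.612×10^-10 F, so I_d = (1.612×10^-10)(1.673×10^6) = 2.70×10^-4 A.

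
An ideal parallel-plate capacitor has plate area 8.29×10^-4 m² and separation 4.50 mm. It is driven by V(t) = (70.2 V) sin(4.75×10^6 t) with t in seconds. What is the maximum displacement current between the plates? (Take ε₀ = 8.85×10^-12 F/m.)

5.44×10^-4 A

(dE/dt)_max = V₀ω/d = 7.410×10^10 V/(m·s); ω = 4.75×10^6 rad/s.
I_d,max = ε₀ A (dE/dt)_max = (8.85×10^-12)(8.29×10^-4)(7.410×10^10) = 5.44×10^-4 A.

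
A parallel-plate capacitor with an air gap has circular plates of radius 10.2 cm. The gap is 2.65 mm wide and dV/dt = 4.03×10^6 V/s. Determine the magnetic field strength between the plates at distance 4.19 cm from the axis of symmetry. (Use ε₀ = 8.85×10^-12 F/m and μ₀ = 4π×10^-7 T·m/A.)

3.54×10^-10 T

With E = V/d, dE/dt = 1.521×10^9 V/(m·s) and πR² = 0.03269 m², giving I_d = ε₀ πR² dE/dt = 4.400×10^-4 A.
For r < R the Ampère–Maxwell law gives B(2πr) = μ₀ I_d (r²/R²), so B = μ₀ I_d r/(2πR²) = (4π×10^-7)(4.400×10^-4)(0.0419)/(2π·0.102²) = 3.54×10^-10 T.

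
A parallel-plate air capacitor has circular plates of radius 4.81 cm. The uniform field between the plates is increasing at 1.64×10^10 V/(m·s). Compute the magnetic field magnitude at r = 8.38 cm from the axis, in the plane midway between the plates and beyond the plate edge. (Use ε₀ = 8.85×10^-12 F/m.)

I_d = ε₀ dΦ_E/dt = ε₀ πR² (dE/dt) = (8.85×10^-12)(7.268×10^-3)(1.64×10^10) = 1.055×10^-3 A through the full plate area.
Outside the plates the loop encloses all of I_d, so B·2πr = μ₀ I_d and B = 2.52×10^-9 T.

2.52×10^-9 T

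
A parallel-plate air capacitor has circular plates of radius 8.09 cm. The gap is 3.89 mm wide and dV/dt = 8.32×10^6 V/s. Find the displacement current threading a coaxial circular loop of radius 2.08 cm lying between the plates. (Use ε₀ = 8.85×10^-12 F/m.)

2.57×10^-5 A

I_d = C dV/dt with C = ε₀πR²/d = 4.678×10^-11 F, so I_d = (4.678×10^-11)(8.32×10^6) = 3.892×10^-4 A.
Since J_d is uniform, the enclosed fraction is (r/R)² = 0.06610, giving I_d,enc = 2.57×10^-5 A.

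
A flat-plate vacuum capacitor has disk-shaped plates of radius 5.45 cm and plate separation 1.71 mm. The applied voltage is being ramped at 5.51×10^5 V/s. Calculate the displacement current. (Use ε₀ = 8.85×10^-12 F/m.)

2.66×10^-5 A

C = ε₀A/d = (8.85×10^-12)(9.331×10^-3)/(1.71×10^-3) = 4.829×10^-11 F.
I_d = C dV/dt = (4.829×10^-11)(5.51×10^5) = 2.66×10^-5 A.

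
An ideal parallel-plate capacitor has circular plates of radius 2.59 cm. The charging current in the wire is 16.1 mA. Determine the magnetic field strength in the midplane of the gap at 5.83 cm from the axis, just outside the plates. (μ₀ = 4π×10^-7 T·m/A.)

Between the plates the displacement current equals the wire current: I_d = 16.1 mA = 0.0161 A.
For r ≥ R the full I_d is enclosed: B = μ₀ I_d/(2πr) = (4π×10^-7)(0.0161)/(2π·0.0583) = 5.52×10^-8 T.

5.52×10^-8 T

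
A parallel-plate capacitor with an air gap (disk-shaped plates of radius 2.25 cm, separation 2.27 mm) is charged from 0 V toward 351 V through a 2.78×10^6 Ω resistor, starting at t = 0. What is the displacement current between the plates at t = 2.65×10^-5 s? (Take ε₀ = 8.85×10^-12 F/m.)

2.71×10^-5 A

With C = ε₀A/d = (8.85×10^-12)(1.590×10^-3)/(2.27×10^-3) = 6.199×10^-12 F, the time constant is τ = RC = 1.723×10^-5 s, so t/τ = 1.538 and e^(−t/τ) = 0.2148.
I_d = I_cond = (V₀/R) e^(−t/τ) = (1.263×10^-4)(0.2148) = 2.71×10^-5 A.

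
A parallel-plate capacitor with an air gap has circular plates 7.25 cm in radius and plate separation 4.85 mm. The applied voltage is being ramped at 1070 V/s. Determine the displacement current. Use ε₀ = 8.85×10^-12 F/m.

3.22×10^-8 A

The displacement current equals the charging current C dV/dt. With C = ε₀A/d = (8.85×10^-12)(0.01651)/(4.85×10^-3) = 3.013×10^-11 F, I_d = (3.013×10^-11)(1070) = 3.22×10^-8 A.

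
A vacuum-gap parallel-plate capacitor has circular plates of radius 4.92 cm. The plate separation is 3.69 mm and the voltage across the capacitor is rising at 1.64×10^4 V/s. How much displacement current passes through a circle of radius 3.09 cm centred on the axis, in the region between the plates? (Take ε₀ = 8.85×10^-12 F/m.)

With E = V/d, dE/dt = 4.444×10^6 V/(m·s) and πR² = 7.605×10^-3 m², giving I_d = ε₀ πR² dE/dt = 2.991×10^-7 A.
Through an area πr² the displacement current is I_d·(πr²/πR²) = I_d (r/R)² = 1.18×10^-7 A.

1.18×10^-7 A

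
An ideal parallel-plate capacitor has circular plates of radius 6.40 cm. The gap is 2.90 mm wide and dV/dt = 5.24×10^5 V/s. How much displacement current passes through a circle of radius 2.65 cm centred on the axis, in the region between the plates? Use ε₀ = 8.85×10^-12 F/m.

I_d = C dV/dt with C = ε₀πR²/d = 3.928×10^-11 F, so I_d = (3.928×10^-11)(5.24×10^5) = 2.058×10^-5 A.
Through an area πr² the displacement current is I_d·(πr²/πR²) = I_d (r/R)² = 3.53×10^-6 A.

3.53×10^-6 A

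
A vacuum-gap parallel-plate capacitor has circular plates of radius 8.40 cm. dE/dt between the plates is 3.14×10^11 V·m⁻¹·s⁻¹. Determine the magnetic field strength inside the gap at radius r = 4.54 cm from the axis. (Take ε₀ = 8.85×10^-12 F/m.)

I_d = ε₀ dΦ_E/dt = ε₀ πR² (dE/dt) = (8.85×10^-12)(0.02217)(3.14×10^11) = 0.06161 A through the full plate area.
∮B·dl = μ₀ I_d,enc with I_d,enc = I_d r²/R² = 0.01800 A; so B = μ₀ I_d,enc/(2πr) = 7.93×10^-8 T.

7.93×10^-8 T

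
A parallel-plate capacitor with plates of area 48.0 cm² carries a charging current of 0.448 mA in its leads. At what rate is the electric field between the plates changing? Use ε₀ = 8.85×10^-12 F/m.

1.05×10^10 V/(m·s)

The displacement current between the plates equals the conduction current, I_d = 0.448 mA.
Then dE/dt = I_d/(ε₀A) = 1.05×10^10 V/(m·s).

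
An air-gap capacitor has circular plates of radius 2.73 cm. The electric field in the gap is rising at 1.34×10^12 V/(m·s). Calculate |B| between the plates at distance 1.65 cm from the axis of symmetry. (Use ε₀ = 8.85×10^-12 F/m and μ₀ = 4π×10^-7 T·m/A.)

I_d = ε₀ dΦ_E/dt = ε₀ πR² (dE/dt) = (8.85×10^-12)(2.341×10^-3)(1.34×10^12) = 0.02776 A through the full plate area.
For r < R the Ampère–Maxwell law gives B(2πr) = μ₀ I_d (r²/R²), so B = μ₀ I_d r/(2πR²) = (4π×10^-7)(0.02776)(0.0165)/(2π·0.0273²) = 1.23×10^-7 T.

1.23×10^-7 T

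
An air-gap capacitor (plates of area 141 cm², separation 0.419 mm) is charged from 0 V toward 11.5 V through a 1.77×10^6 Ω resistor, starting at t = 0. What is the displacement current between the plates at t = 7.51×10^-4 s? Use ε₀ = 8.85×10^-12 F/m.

C = ε₀A/d = (8.85×10^-12)(0.0141)/(4.19×10^-4) = 2.978×10^-10 F, so τ = RC = 5.271×10^-4 s.
The conduction current is I(t) = (V₀/R) e^(−t/τ), and the displacement current between the plates equals it.
t/τ = 1.425; I_d = (11.5/1.77×10^6) · e^(−1.425) = (6.497×10^-6)(0.2405) = 1.56×10^-6 A.

1.56×10^-6 A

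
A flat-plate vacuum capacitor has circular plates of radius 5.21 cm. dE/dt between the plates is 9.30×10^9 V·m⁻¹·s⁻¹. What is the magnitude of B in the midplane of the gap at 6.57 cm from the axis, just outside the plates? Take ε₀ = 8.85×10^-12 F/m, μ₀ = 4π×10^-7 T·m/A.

Through the whole plate area (πR² = 8.528×10^-3 m²), I_d = ε₀ πR² dE/dt = 7.019×10^-4 A.
Outside the plates the loop encloses all of I_d, so B·2πr = μ₀ I_d and B = 2.14×10^-9 T.

2.14×10^-9 T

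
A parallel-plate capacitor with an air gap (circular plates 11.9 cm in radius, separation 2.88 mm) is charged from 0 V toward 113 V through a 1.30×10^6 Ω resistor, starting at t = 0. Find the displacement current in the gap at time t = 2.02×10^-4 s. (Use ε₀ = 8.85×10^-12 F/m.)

2.79×10^-5 A

C = ε₀A/d = (8.85×10^-12)(0.04449)/(2.88×10^-3) = 1.367×10^-10 F, so τ = RC = 1.777×10^-4 s.
The conduction current is I(t) = (V₀/R) e^(−t/τ), and the displacement current between the plates equals it.
t/τ = 1.137; I_d = (113/1.30×10^6) · e^(−1.137) = (8.692×10^-5)(0.3208) = 2.79×10^-5 A.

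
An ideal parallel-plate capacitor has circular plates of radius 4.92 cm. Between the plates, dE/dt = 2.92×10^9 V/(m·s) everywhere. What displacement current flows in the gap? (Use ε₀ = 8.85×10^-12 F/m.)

1.97×10^-4 A

With a uniform field, Φ_E = EA, so I_d = ε₀ A dE/dt = 1.97×10^-4 A.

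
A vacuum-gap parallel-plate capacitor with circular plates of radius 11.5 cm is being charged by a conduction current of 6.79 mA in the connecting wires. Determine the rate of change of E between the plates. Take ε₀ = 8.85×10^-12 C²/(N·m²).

1.85×10^10 V/(m·s)

By continuity, I_d in the gap equals the 6.79 mA flowing in the wire.
Then dE/dt = I_d/(ε₀A) = 1.85×10^10 V/(m·s).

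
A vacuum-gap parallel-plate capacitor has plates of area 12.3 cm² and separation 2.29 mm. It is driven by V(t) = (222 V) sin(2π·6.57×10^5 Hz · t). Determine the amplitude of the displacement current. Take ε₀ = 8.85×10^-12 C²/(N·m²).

(dE/dt)_max = V₀ω/d = 4.002×10^11 V/(m·s); ω = 2πf = 4.128×10^6 rad/s.
I_d,max = ε₀ A (dE/dt)_max = (8.85×10^-12)(1.23×10^-3)(4.002×10^11) = 4.36×10^-3 A.

4.36×10^-3 A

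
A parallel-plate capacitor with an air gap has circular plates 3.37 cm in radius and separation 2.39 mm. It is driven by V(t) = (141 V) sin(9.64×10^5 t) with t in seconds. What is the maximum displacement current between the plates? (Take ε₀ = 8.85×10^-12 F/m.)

1.80×10^-3 A

(dE/dt)_max = V₀ω/d = 5.687×10^10 V/(m·s); ω = 9.64×10^5 rad/s.
I_d,max = ε₀ A (dE/dt)_max = (8.85×10^-12)(3.568×10^-3)(5.687×10^10) = 1.80×10^-3 A.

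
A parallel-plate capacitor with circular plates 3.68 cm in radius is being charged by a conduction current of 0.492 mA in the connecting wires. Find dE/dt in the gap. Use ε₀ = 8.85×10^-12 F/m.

1.31×10^10 V/(m·s)

The displacement current between the plates equals the conduction current, I_d = 0.492 mA.
Inverting I_d = ε₀ A dE/dt gives dE/dt = 4.92×10^-4 / (8.85×10^-12 · 4.254×10^-3) = 1.31×10^10 V/(m·s).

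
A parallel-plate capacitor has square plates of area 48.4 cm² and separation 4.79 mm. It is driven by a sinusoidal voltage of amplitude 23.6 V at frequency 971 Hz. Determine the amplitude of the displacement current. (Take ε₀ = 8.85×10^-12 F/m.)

1.29×10^-6 A

(dE/dt)_max = V₀ω/d = 3.006×10^7 V/(m·s); ω = 2πf = 6101 rad/s.
I_d,max = ε₀ A (dE/dt)_max = (8.85×10^-12)(4.84×10^-3)(3.006×10^7) = 1.29×10^-6 A.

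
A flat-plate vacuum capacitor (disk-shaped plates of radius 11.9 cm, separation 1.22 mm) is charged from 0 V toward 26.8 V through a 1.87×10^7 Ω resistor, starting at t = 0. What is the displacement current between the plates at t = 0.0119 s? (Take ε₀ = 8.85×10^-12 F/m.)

With C = ε₀A/d = (8.85×10^-12)(0.04449)/(1.22×10^-3) = 3.227×10^-10 F, the time constant is τ = RC = 6.034×10^-3 s, so t/τ = 1.972 and e^(−t/τ) = 0.1392.
I_d = I_cond = (V₀/R) e^(−t/τ) = (1.433×10^-6)(0.1392) = 1.99×10^-7 A.

1.99×10^-7 A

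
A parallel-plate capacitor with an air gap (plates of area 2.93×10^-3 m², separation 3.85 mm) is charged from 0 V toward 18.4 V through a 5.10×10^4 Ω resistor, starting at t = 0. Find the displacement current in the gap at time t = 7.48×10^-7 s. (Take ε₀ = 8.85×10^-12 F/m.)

C = ε₀A/d = (8.85×10^-12)(2.93×10^-3)/(3.85×10^-3) = 6.735×10^-12 F and τ = RC = 3.435×10^-7 s. I_d in the gap equals the RC charging current.
I_d(t) = (V₀/R) e^(−t/τ) = 3.608×10^-4 · e^(−2.178) = 4.09×10^-5 A.

4.09×10^-5 A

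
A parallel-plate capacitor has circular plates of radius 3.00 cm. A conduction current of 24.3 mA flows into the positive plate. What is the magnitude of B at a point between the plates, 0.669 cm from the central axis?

Between the plates the displacement current equals the wire current: I_d = 24.3 mA = 0.0243 A.
∮B·dl = μ₀ I_d,enc with I_d,enc = I_d r²/R² = 1.208×10^-3 A; so B = μ₀ I_d,enc/(2πr) = 3.61×10^-8 T.

3.61×10^-8 T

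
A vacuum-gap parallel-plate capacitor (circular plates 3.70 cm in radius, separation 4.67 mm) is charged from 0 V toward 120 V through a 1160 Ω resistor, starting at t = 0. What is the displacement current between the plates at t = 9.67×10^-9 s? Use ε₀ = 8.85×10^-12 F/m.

C = ε₀A/d = (8.85×10^-12)(4.301×10^-3)/(4.67×10^-3) = 8.151×10^-12 F, so τ = RC = 9.455×10^-9 s.
The conduction current is I(t) = (V₀/R) e^(−t/τ), and the displacement current between the plates equals it.
t/τ = 1.023; I_d = (120/1160) · e^(−1.023) = (0.1034)(0.3595) = 0.0372 A.

0.0372 A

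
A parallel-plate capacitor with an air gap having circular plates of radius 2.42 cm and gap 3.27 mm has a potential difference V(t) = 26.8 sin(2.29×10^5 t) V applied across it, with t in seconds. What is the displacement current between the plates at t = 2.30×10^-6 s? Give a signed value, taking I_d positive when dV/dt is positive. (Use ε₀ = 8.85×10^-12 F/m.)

2.64×10^-5 A

C = ε₀A/d = (8.85×10^-12)(1.840×10^-3)/(3.27×10^-3) = 4.980×10^-12 F. dV/dt = V₀ω·cos(ωt); at ωt = 0.5267 rad this factor is 0.8645.
I_d = C dV/dt = (4.980×10^-12)(26.8)(2.29×10^5)(0.8645) = 2.64×10^-5 A.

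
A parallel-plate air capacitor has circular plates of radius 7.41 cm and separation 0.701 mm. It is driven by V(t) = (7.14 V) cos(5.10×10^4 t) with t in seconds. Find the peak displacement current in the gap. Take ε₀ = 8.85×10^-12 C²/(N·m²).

C = ε₀A/d = (8.85×10^-12)(0.01725)/(7.01×10^-4) = 2.178×10^-10 F; ω = 5.10×10^4 rad/s.
I_d = C dV/dt, so |I_d|_max = C V₀ ω = (2.178×10^-10)(7.14)(5.10×10^4) = 7.93×10^-5 A.

7.93×10^-5 A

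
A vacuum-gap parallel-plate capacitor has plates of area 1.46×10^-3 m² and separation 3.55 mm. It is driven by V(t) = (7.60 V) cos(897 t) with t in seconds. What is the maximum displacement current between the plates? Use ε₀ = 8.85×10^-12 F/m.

The displacement current equals the conduction current C dV/dt, which peaks at C V₀ ω.
With C = ε₀A/d = (8.85×10^-12)(1.46×10^-3)/(3.55×10^-3) = 3.640×10^-12 F and ω = 897 rad/s, I_d,max = (3.640×10^-12)(7.60)(897) = 2.48×10^-8 A.

2.48×10^-8 A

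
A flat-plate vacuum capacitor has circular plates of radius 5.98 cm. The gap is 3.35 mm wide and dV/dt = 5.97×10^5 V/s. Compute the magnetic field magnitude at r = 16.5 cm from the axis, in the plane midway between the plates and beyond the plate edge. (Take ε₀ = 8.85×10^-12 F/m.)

2.15×10^-11 T

I_d = C dV/dt with C = ε₀πR²/d = 2.967×10^-11 F, so I_d = (2.967×10^-11)(5.97×10^5) = 1.771×10^-5 A.
For r ≥ R the full I_d is enclosed: B = μ₀ I_d/(2πr) = (4π×10^-7)(1.771×10^-5)/(2π·0.165) = 2.15×10^-11 T.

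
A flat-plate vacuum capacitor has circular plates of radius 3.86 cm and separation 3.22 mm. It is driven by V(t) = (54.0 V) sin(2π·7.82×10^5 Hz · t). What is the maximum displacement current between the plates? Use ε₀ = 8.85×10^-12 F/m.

3.41×10^-3 A

C = ε₀A/d = (8.85×10^-12)(4.681×10^-3)/(3.22×10^-3) = 1.287×10^-11 F; ω = 2πf = 4.913×10^6 rad/s.
I_d = C dV/dt, so |I_d|_max = C V₀ ω = (1.287×10^-11)(54.0)(4.913×10^6) = 3.41×10^-3 A.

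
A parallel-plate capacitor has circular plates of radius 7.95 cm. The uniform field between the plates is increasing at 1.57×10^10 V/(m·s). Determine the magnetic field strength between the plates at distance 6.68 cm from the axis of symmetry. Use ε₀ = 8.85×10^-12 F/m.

Through the whole plate area (πR² = 0.01986 m²), I_d = ε₀ πR² dE/dt = 2.759×10^-3 A.
∮B·dl = μ₀ I_d,enc with I_d,enc = I_d r²/R² = 1.948×10^-3 A; so B = μ₀ I_d,enc/(2πr) = 5.83×10^-9 T.

5.83×10^-9 T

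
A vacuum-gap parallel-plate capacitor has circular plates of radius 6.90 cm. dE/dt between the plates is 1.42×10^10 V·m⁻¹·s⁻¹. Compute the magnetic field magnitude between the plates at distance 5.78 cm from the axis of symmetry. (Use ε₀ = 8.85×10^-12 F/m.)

Through the whole plate area (πR² = 0.01496 m²), I_d = ε₀ πR² dE/dt = 1.880×10^-3 A.
For r < R the Ampère–Maxwell law gives B(2πr) = μ₀ I_d (r²/R²), so B = μ₀ I_d r/(2πR²) = (4π×10^-7)(1.880×10^-3)(0.0578)/(2π·0.0690²) = 4.56×10^-9 T.

4.56×10^-9 T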